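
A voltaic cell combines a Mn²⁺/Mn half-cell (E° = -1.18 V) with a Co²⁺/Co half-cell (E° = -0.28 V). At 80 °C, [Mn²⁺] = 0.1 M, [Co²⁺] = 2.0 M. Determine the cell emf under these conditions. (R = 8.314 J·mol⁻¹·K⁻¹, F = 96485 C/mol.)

0.946 V

The Co²⁺/Co couple has the higher reduction potential and acts as the cathode, so E°_cell = -0.28 − (-1.18) = 0.90 V.
Balancing electrons gives n = 2; the reaction quotient is Q = [Mn²⁺]/[Co²⁺] = 0.0500.
E = E° − (RT/nF) ln Q = 0.90 − (8.314×353)/(2×96485) × (-2.996) = 0.900 + 0.046 = 0.946 V.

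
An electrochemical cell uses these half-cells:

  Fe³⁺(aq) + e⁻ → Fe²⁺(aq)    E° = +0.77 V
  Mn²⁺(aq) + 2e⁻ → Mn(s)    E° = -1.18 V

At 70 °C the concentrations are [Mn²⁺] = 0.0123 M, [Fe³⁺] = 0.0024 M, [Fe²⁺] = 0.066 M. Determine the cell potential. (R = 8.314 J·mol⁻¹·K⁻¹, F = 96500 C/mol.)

1.92 V

The Fe³⁺/Fe²⁺ couple has the higher reduction potential and acts as the cathode, so E°_cell = +0.77 − (-1.18) = 1.95 V.
Balancing electrons gives n = 2; the reaction quotient is Q = [Mn²⁺]·[Fe²⁺]^2/[Fe³⁺]^2 = 9.30.
E = E° − (RT/nF) ln Q = 1.95 − (8.314×343)/(2×96500) × (2.230) = 1.950 − 0.033 = 1.917 V.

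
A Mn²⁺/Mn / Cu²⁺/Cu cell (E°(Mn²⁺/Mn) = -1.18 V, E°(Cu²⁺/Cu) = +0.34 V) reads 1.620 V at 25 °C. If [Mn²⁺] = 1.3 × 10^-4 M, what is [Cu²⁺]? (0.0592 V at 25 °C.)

From the Nernst equation, log Q = n(E° − E)/0.0592 = 2(1.52 − 1.620)/0.0592 = -3.378, so Q = 4.18 × 10^-4.
With Q = [Mn²⁺]/[Cu²⁺] and the known concentrations, [Cu²⁺] in the denominator gives [Cu²⁺] = 0.31 M.

0.31 M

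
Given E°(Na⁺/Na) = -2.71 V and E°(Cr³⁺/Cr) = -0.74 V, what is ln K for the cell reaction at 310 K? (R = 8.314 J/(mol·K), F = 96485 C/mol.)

E°_cell = -0.74 − (-2.71) = 1.97 V, with n = 3 electrons transferred.
At equilibrium E = 0, so the Nernst equation gives ln K = nFE°/RT = (3)(96485)(1.97)/((8.314)(310)) = 221.25.

ln K = 221.2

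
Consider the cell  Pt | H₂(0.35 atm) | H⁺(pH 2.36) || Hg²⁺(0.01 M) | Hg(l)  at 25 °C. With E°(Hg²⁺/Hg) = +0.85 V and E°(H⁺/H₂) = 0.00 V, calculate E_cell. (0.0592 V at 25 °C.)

0.92 V

The Hg²⁺/Hg couple is the cathode, so E°_cell = 0.85 V; n = 2.
[H⁺] = 10^(−2.36) = 0.0044 M, and Q = [H⁺]^2 / ([Hg²⁺]·P(H₂)) = 0.00544.
E = E° − (0.0592/2) log Q = 0.85 − (0.0592/2)(-2.264) = 0.917 V.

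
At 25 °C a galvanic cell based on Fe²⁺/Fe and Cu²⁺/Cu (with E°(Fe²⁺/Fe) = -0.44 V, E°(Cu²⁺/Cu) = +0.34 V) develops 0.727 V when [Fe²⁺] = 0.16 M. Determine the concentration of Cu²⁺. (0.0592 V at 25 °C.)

From the Nernst equation, log Q = n(E° − E)/0.0592 = 2(0.78 − 0.727)/0.0592 = 1.791, so Q = 61.7.
With Q = [Fe²⁺]/[Cu²⁺] and the known concentrations, [Cu²⁺] in the denominator gives [Cu²⁺] = 0.0026 M.

0.0026 M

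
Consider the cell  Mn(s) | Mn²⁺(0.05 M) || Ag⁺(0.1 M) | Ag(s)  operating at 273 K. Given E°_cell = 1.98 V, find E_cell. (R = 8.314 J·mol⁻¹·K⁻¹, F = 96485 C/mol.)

1.96 V

Balancing electrons gives n = 2; the reaction quotient is Q = [Mn²⁺]/[Ag⁺]^2 = 5.00.
E = E° − (RT/nF) ln Q = 1.98 − (8.314×273)/(2×96485) × (1.609) = 1.980 − 0.019 = 1.961 V.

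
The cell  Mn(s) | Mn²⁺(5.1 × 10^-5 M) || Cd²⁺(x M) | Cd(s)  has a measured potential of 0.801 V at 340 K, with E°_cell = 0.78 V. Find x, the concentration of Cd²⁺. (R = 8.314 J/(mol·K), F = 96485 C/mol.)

From the Nernst equation, ln Q = nF(E° − E)/RT = 2×96485×(0.78 − 0.801)/(8.314×340) = -1.434, so Q = 0.238.
With Q = [Mn²⁺]/[Cd²⁺] and the known concentrations, [Cd²⁺] in the denominator gives [Cd²⁺] = 2.1 × 10^-4 M.

2.1 × 10^-4 M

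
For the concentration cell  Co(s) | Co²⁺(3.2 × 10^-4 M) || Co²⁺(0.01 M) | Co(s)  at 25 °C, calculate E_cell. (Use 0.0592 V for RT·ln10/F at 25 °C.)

0.044 V

Both half-cells are Co²⁺/Co, so E°_cell = 0. The concentrated side is the cathode; the cell reaction moves Co²⁺ from high to low concentration with n = 2.
Q = [Co²⁺]_dilute/[Co²⁺]_conc = 3.2 × 10^-4/0.01 = 0.0320.
E = 0 − (0.0592/2) log Q = −(0.0592/2)(-1.495) = 0.0443 V.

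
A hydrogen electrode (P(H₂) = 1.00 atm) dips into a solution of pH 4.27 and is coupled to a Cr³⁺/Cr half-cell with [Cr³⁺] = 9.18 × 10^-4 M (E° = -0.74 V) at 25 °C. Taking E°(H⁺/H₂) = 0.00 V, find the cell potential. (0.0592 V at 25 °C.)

The hydrogen couple is the cathode, so E°_cell = 0.74 V; n = 6.
[H⁺] = 10^(−4.27) = 5.4 × 10^-5 M, and Q = [Cr³⁺]^2·P(H₂)^3 / [H⁺]^6 = 3.51 × 10^19.
E = E° − (0.0592/6) log Q = 0.74 − (0.0592/6)(19.546) = 0.547 V.

0.55 V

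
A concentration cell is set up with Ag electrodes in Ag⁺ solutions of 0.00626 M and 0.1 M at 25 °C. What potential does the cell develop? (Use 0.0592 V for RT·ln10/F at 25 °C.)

Both half-cells are Ag⁺/Ag, so E°_cell = 0. The concentrated side is the cathode; the cell reaction moves Ag⁺ from high to low concentration with n = 1.
Q = [Ag⁺]_dilute/[Ag⁺]_conc = 0.00626/0.1 = 0.0626.
E = 0 − (0.0592/1) log Q = −(0.0592/1)(-1.203) = 0.0712 V.

0.071 V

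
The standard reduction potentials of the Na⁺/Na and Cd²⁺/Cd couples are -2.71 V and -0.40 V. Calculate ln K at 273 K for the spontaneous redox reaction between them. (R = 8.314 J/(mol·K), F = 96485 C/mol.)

E°_cell = -0.40 − (-2.71) = 2.31 V, with n = 2 electrons transferred.
At equilibrium E = 0, so the Nernst equation gives ln K = nFE°/RT = (2)(96485)(2.31)/((8.314)(273)) = 196.39.

ln K = 196.4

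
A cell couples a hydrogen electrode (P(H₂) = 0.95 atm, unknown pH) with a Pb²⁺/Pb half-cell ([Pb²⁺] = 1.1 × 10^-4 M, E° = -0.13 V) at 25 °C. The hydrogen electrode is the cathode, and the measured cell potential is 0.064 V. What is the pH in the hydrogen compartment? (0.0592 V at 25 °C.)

E°_cell = 0.13 V and n = 2.
log Q = n(E° − E)/0.0592 = 2×(0.13 − 0.064)/0.0592 = 2.230.
With Q = [Pb²⁺]·P(H₂) / [H⁺]^2, solving for [H⁺] gives log[H⁺] = -3.105, so pH = 3.11.

pH = 3.11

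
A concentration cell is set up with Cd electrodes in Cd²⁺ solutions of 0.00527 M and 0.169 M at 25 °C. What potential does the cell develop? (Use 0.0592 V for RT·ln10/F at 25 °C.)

0.045 V

Both half-cells are Cd²⁺/Cd, so E°_cell = 0. The concentrated side is the cathode; the cell reaction moves Cd²⁺ from high to low concentration with n = 2.
Q = [Cd²⁺]_dilute/[Cd²⁺]_conc = 0.00527/0.169 = 0.0312.
E = 0 − (0.0592/2) log Q = −(0.0592/2)(-1.506) = 0.0446 V.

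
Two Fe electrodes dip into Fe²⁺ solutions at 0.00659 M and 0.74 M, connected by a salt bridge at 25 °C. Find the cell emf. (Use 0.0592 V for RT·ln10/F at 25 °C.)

Both half-cells are Fe²⁺/Fe, so E°_cell = 0. The concentrated side is the cathode; the cell reaction moves Fe²⁺ from high to low concentration with n = 2.
Q = [Fe²⁺]_dilute/[Fe²⁺]_conc = 0.00659/0.74 = 0.00891.
E = 0 − (0.0592/2) log Q = −(0.0592/2)(-2.050) = 0.0607 V.

0.061 V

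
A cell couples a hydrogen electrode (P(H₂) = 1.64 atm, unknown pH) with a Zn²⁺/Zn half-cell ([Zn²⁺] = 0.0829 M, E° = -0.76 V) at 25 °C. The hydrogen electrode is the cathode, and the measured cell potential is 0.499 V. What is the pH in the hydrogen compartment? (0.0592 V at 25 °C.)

pH = 4.84

E°_cell = 0.76 V and n = 2.
log Q = n(E° − E)/0.0592 = 2×(0.76 − 0.499)/0.0592 = 8.818.
With Q = [Zn²⁺]·P(H₂) / [H⁺]^2, solving for [H⁺] gives log[H⁺] = -4.842, so pH = 4.84.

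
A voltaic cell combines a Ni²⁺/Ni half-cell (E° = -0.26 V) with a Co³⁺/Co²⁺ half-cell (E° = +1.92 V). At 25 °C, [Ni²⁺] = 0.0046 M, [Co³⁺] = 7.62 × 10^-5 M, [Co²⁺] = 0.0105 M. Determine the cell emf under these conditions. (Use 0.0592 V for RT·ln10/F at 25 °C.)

The Co³⁺/Co²⁺ couple has the higher reduction potential and acts as the cathode, so E°_cell = +1.92 − (-0.26) = 2.18 V.
Balancing electrons gives n = 2; the reaction quotient is Q = [Ni²⁺]·[Co²⁺]^2/[Co³⁺]^2 = 87.3.
At 25 °C, E = E° − (0.0592/n) log Q = 2.18 − (0.0592/2)(1.941) = 2.180 − 0.057 = 2.123 V.

2.12 V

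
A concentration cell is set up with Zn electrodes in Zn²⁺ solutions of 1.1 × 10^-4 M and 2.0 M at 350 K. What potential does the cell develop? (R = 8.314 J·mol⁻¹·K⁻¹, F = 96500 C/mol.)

0.15 V

Both half-cells are Zn²⁺/Zn, so E°_cell = 0. The concentrated side is the cathode; the cell reaction moves Zn²⁺ from high to low concentration with n = 2.
Q = [Zn²⁺]_dilute/[Zn²⁺]_conc = 1.1 × 10^-4/2.0 = 5.5 × 10^-5.
E = 0 − (RT/nF) ln Q = −((8.314×350)/(2×96500))(-9.808) = 0.1479 V.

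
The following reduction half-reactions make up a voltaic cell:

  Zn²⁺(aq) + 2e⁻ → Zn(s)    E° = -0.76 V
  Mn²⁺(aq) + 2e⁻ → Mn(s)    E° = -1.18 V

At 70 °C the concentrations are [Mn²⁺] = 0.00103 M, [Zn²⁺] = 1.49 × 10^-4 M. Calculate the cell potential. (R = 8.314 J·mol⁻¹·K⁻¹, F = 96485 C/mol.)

The Zn²⁺/Zn couple has the higher reduction potential and acts as the cathode, so E°_cell = -0.76 − (-1.18) = 0.42 V.
Balancing electrons gives n = 2; the reaction quotient is Q = [Mn²⁺]/[Zn²⁺] = 6.91.
E = E° − (RT/nF) ln Q = 0.42 − (8.314×343)/(2×96485) × (1.933) = 0.420 − 0.029 = 0.391 V.

0.391 V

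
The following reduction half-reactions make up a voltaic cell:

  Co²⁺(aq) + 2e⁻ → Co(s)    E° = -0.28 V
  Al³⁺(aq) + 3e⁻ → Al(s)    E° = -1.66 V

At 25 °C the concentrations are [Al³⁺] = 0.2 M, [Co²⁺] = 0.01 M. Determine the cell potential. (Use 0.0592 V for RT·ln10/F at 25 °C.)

1.33 V

The Co²⁺/Co couple has the higher reduction potential and acts as the cathode, so E°_cell = -0.28 − (-1.66) = 1.38 V.
Balancing electrons gives n = 6; the reaction quotient is Q = [Al³⁺]^2/[Co²⁺]^3 = 4 × 10^4.
At 25 °C, E = E° − (0.0592/n) log Q = 1.38 − (0.0592/6)(4.602) = 1.380 − 0.045 = 1.335 V.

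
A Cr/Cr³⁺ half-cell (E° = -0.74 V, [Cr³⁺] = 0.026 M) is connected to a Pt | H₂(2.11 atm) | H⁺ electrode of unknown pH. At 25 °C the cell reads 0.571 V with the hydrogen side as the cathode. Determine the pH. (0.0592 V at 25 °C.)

E°_cell = 0.74 V and n = 6.
log Q = n(E° − E)/0.0592 = 6×(0.74 − 0.571)/0.0592 = 17.128.
With Q = [Cr³⁺]^2·P(H₂)^3 / [H⁺]^6, solving for [H⁺] gives log[H⁺] = -3.221, so pH = 3.22.

pH = 3.22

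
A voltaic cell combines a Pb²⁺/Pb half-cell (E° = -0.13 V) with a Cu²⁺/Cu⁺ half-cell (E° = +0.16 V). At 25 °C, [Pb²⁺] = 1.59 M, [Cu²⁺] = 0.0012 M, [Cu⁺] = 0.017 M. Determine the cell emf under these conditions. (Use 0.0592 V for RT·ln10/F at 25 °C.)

The Cu²⁺/Cu⁺ couple has the higher reduction potential and acts as the cathode, so E°_cell = +0.16 − (-0.13) = 0.29 V.
Balancing electrons gives n = 2; the reaction quotient is Q = [Pb²⁺]·[Cu⁺]^2/[Cu²⁺]^2 = 319.
At 25 °C, E = E° − (0.0592/n) log Q = 0.29 − (0.0592/2)(2.504) = 0.290 − 0.074 = 0.216 V.

0.216 V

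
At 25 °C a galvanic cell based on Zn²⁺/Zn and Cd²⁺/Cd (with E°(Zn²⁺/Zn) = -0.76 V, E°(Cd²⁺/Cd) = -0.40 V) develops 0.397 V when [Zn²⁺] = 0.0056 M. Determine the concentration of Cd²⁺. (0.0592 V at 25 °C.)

0.1 M

From the Nernst equation, log Q = n(E° − E)/0.0592 = 2(0.36 − 0.397)/0.0592 = -1.250, so Q = 0.0562.
With Q = [Zn²⁺]/[Cd²⁺] and the known concentrations, [Cd²⁺] in the denominator gives [Cd²⁺] = 0.1 M.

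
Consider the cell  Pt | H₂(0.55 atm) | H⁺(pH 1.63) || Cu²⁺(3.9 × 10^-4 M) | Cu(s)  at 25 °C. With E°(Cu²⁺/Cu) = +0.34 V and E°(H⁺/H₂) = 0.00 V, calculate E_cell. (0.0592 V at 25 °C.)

The Cu²⁺/Cu couple is the cathode, so E°_cell = 0.34 V; n = 2.
[H⁺] = 10^(−1.63) = 0.023 M, and Q = [H⁺]^2 / ([Cu²⁺]·P(H₂)) = 2.56.
E = E° − (0.0592/2) log Q = 0.34 − (0.0592/2)(0.409) = 0.328 V.

0.33 V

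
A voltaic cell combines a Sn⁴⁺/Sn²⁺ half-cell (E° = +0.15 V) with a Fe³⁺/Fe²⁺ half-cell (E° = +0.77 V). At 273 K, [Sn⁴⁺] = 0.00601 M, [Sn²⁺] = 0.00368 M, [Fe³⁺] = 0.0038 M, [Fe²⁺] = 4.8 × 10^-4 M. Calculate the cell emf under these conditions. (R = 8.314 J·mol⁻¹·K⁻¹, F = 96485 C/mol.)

0.663 V

The Fe³⁺/Fe²⁺ couple has the higher reduction potential and acts as the cathode, so E°_cell = +0.77 − (+0.15) = 0.62 V.
Balancing electrons gives n = 2; the reaction quotient is Q = [Sn⁴⁺]·[Fe²⁺]^2/([Sn²⁺]·[Fe³⁺]^2) = 0.0261.
E = E° − (RT/nF) ln Q = 0.62 − (8.314×273)/(2×96485) × (-3.647) = 0.620 + 0.043 = 0.663 V.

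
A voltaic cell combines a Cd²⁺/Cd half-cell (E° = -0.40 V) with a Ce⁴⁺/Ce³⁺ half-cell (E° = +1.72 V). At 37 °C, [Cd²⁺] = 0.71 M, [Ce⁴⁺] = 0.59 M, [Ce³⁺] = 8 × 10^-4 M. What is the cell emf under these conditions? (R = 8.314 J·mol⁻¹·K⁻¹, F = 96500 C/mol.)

The Ce⁴⁺/Ce³⁺ couple has the higher reduction potential and acts as the cathode, so E°_cell = +1.72 − (-0.40) = 2.12 V.
Balancing electrons gives n = 2; the reaction quotient is Q = [Cd²⁺]·[Ce³⁺]^2/[Ce⁴⁺]^2 = 1.31 × 10^-6.
E = E° − (RT/nF) ln Q = 2.12 − (8.314×310)/(2×96500) × (-13.549) = 2.120 + 0.181 = 2.301 V.

2.30 V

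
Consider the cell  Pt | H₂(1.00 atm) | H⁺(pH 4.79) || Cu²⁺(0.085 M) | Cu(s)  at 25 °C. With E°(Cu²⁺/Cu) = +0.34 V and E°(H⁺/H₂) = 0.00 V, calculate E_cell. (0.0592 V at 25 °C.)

The Cu²⁺/Cu couple is the cathode, so E°_cell = 0.34 V; n = 2.
[H⁺] = 10^(−4.79) = 1.6 × 10^-5 M, and Q = [H⁺]^2 / ([Cu²⁺]·P(H₂)) = 3.09 × 10^-9.
E = E° − (0.0592/2) log Q = 0.34 − (0.0592/2)(-8.509) = 0.592 V.

0.59 V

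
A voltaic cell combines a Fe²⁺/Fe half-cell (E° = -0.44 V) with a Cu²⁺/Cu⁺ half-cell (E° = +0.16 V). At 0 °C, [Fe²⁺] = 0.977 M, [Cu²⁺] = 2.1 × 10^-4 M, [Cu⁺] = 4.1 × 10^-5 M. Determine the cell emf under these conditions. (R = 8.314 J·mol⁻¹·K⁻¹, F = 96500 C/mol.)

The Cu²⁺/Cu⁺ couple has the higher reduction potential and acts as the cathode, so E°_cell = +0.16 − (-0.44) = 0.60 V.
Balancing electrons gives n = 2; the reaction quotient is Q = [Fe²⁺]·[Cu⁺]^2/[Cu²⁺]^2 = 0.0372.
E = E° − (RT/nF) ln Q = 0.60 − (8.314×273)/(2×96500) × (-3.290) = 0.600 + 0.039 = 0.639 V.

0.639 V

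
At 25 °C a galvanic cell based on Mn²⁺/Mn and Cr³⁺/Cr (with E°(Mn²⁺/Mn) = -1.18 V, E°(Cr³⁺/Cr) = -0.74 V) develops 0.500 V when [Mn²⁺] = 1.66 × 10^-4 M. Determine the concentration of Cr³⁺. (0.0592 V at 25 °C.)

0.0023 M

From the Nernst equation, log Q = n(E° − E)/0.0592 = 6(0.44 − 0.500)/0.0592 = -6.081, so Q = 8.3 × 10^-7.
With Q = [Mn²⁺]^3/[Cr³⁺]^2 and the known concentrations, [Cr³⁺]^2 in the denominator gives [Cr³⁺] = 0.0023 M.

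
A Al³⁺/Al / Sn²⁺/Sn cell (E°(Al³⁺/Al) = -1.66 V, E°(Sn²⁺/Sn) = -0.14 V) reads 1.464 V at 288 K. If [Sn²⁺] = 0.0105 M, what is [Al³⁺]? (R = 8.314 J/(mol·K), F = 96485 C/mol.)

0.94 M

From the Nernst equation, ln Q = nF(E° − E)/RT = 6×96485×(1.52 − 1.464)/(8.314×288) = 13.539, so Q = 7.59 × 10^5.
With Q = [Al³⁺]^2/[Sn²⁺]^3 and the known concentrations, [Al³⁺]^2 in the numerator gives [Al³⁺] = 0.94 M.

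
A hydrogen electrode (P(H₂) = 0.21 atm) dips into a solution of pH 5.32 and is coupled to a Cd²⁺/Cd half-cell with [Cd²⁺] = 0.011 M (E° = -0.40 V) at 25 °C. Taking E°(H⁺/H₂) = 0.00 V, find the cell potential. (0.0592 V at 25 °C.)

The hydrogen couple is the cathode, so E°_cell = 0.40 V; n = 2.
[H⁺] = 10^(−5.32) = 4.8 × 10^-6 M, and Q = [Cd²⁺]·P(H₂) / [H⁺]^2 = 1.01 × 10^8.
E = E° − (0.0592/2) log Q = 0.40 − (0.0592/2)(8.004) = 0.163 V.

0.16 V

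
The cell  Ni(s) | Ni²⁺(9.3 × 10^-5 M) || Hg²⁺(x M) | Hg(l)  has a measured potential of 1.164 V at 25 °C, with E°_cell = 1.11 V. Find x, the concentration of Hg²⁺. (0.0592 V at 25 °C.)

From the Nernst equation, log Q = n(E° − E)/0.0592 = 2(1.11 − 1.164)/0.0592 = -1.824, so Q = 0.0150.
With Q = [Ni²⁺]/[Hg²⁺] and the known concentrations, [Hg²⁺] in the denominator gives [Hg²⁺] = 0.0062 M.

0.0062 M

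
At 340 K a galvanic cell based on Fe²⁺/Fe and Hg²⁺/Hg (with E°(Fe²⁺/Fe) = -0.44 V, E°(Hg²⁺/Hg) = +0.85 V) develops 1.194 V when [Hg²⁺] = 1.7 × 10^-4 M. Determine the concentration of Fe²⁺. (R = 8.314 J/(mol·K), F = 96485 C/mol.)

0.12 M

From the Nernst equation, ln Q = nF(E° − E)/RT = 2×96485×(1.29 − 1.194)/(8.314×340) = 6.553, so Q = 702.
With Q = [Fe²⁺]/[Hg²⁺] and the known concentrations, [Fe²⁺] in the numerator gives [Fe²⁺] = 0.12 M.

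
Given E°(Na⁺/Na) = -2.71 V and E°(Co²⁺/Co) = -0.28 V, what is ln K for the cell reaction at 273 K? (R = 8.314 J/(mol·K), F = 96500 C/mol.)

E°_cell = -0.28 − (-2.71) = 2.43 V, with n = 2 electrons transferred.
At equilibrium E = 0, so the Nernst equation gives ln K = nFE°/RT = (2)(96500)(2.43)/((8.314)(273)) = 206.63.

ln K = 206.6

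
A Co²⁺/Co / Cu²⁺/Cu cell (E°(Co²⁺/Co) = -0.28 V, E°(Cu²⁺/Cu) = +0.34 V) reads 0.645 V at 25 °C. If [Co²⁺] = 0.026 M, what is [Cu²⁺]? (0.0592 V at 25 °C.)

0.18 M

From the Nernst equation, log Q = n(E° − E)/0.0592 = 2(0.62 − 0.645)/0.0592 = -0.845, so Q = 0.143.
With Q = [Co²⁺]/[Cu²⁺] and the known concentrations, [Cu²⁺] in the denominator gives [Cu²⁺] = 0.18 M.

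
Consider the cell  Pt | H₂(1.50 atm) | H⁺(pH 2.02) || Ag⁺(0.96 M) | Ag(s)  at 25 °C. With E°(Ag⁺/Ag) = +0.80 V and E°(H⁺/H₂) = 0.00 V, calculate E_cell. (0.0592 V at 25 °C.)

0.92 V

The Ag⁺/Ag couple is the cathode, so E°_cell = 0.80 V; n = 2.
[H⁺] = 10^(−2.02) = 0.0095 M, and Q = [H⁺]^2 / ([Ag⁺]^2·P(H₂)) = 6.6 × 10^-5.
E = E° − (0.0592/2) log Q = 0.80 − (0.0592/2)(-4.181) = 0.924 V.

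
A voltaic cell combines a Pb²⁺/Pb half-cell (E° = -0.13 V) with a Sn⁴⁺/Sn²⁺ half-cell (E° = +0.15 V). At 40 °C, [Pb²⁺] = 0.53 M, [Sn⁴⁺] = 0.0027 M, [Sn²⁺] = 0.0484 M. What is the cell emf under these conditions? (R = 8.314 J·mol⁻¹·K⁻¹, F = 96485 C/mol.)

The Sn⁴⁺/Sn²⁺ couple has the higher reduction potential and acts as the cathode, so E°_cell = +0.15 − (-0.13) = 0.28 V.
Balancing electrons gives n = 2; the reaction quotient is Q = [Pb²⁺]·[Sn²⁺]/[Sn⁴⁺] = 9.50.
E = E° − (RT/nF) ln Q = 0.28 − (8.314×313)/(2×96485) × (2.251) = 0.280 − 0.030 = 0.250 V.

0.250 V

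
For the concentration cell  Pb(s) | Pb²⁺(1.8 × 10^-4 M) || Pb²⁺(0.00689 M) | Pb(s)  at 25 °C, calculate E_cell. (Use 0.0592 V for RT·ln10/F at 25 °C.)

0.047 V

Both half-cells are Pb²⁺/Pb, so E°_cell = 0. The concentrated side is the cathode; the cell reaction moves Pb²⁺ from high to low concentration with n = 2.
Q = [Pb²⁺]_dilute/[Pb²⁺]_conc = 1.8 × 10^-4/0.00689 = 0.0261.
E = 0 − (0.0592/2) log Q = −(0.0592/2)(-1.583) = 0.0469 V.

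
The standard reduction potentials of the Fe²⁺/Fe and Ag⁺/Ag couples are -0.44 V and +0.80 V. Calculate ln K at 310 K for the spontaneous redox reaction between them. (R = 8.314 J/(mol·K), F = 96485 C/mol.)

ln K = 92.8

E°_cell = +0.80 − (-0.44) = 1.24 V, with n = 2 electrons transferred.
At equilibrium E = 0, so the Nernst equation gives ln K = nFE°/RT = (2)(96485)(1.24)/((8.314)(310)) = 92.84.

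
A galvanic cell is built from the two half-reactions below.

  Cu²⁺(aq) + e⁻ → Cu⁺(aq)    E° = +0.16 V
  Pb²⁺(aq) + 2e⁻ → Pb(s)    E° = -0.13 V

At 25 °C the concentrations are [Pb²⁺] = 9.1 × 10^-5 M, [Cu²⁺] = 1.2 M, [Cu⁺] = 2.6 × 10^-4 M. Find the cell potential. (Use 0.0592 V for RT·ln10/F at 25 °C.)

0.627 V

The Cu²⁺/Cu⁺ couple has the higher reduction potential and acts as the cathode, so E°_cell = +0.16 − (-0.13) = 0.29 V.
Balancing electrons gives n = 2; the reaction quotient is Q = [Pb²⁺]·[Cu⁺]^2/[Cu²⁺]^2 = 4.27 × 10^-12.
At 25 °C, E = E° − (0.0592/n) log Q = 0.29 − (0.0592/2)(-11.369) = 0.290 + 0.337 = 0.627 V.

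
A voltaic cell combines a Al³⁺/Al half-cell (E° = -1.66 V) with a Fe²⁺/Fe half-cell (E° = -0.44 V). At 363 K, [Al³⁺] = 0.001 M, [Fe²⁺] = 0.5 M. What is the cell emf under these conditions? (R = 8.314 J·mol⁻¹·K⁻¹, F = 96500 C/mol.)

1.28 V

The Fe²⁺/Fe couple has the higher reduction potential and acts as the cathode, so E°_cell = -0.44 − (-1.66) = 1.22 V.
Balancing electrons gives n = 6; the reaction quotient is Q = [Al³⁺]^2/[Fe²⁺]^3 = 8 × 10^-6.
E = E° − (RT/nF) ln Q = 1.22 − (8.314×363)/(6×96500) × (-11.736) = 1.220 + 0.061 = 1.281 V.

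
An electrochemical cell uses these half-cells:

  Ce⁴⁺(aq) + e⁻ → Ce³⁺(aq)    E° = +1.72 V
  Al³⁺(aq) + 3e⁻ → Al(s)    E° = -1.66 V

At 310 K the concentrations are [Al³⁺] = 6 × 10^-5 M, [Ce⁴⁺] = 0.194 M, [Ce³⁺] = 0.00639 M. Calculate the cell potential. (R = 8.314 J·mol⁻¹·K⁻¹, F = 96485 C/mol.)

3.56 V

The Ce⁴⁺/Ce³⁺ couple has the higher reduction potential and acts as the cathode, so E°_cell = +1.72 − (-1.66) = 3.38 V.
Balancing electrons gives n = 3; the reaction quotient is Q = [Al³⁺]·[Ce³⁺]^3/[Ce⁴⁺]^3 = 2.14 × 10^-9.
E = E° − (RT/nF) ln Q = 3.38 − (8.314×310)/(3×96485) × (-19.961) = 3.380 + 0.178 = 3.558 V.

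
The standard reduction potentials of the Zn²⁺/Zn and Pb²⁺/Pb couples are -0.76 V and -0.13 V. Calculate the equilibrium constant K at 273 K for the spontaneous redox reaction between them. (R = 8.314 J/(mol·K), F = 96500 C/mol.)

E°_cell = -0.13 − (-0.76) = 0.63 V, with n = 2 electrons transferred.
At equilibrium E = 0, so the Nernst equation gives ln K = nFE°/RT = (2)(96500)(0.63)/((8.314)(273)) = 53.57.
K = e^53.57 = 1.8 × 10^23.

1.8 × 10^23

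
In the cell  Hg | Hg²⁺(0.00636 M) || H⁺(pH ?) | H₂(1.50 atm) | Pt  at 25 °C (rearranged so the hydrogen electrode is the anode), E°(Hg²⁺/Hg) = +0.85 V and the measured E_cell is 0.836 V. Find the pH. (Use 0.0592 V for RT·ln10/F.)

E°_cell = 0.85 V and n = 2.
log Q = n(E° − E)/0.0592 = 2×(0.85 − 0.836)/0.0592 = 0.473.
With Q = [H⁺]^2 / ([Hg²⁺]·P(H₂)), solving for [H⁺] gives log[H⁺] = -0.774, so pH = 0.77.

pH = 0.77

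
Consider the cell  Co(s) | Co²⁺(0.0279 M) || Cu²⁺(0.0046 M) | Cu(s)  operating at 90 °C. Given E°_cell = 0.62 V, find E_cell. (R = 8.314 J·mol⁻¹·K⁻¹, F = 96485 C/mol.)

Balancing electrons gives n = 2; the reaction quotient is Q = [Co²⁺]/[Cu²⁺] = 6.07.
E = E° − (RT/nF) ln Q = 0.62 − (8.314×363)/(2×96485) × (1.803) = 0.620 − 0.028 = 0.592 V.

0.592 V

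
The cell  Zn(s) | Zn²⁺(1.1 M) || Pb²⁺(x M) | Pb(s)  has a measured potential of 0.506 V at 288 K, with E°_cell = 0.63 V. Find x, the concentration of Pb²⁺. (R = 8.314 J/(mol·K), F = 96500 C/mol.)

5 × 10^-5 M

From the Nernst equation, ln Q = nF(E° − E)/RT = 2×96500×(0.63 − 0.506)/(8.314×288) = 9.995, so Q = 2.19 × 10^4.
With Q = [Zn²⁺]/[Pb²⁺] and the known concentrations, [Pb²⁺] in the denominator gives [Pb²⁺] = 5 × 10^-5 M.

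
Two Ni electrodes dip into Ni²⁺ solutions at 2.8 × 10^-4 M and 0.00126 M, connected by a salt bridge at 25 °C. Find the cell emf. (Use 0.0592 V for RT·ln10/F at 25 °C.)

0.019 V

Both half-cells are Ni²⁺/Ni, so E°_cell = 0. The concentrated side is the cathode; the cell reaction moves Ni²⁺ from high to low concentration with n = 2.
Q = [Ni²⁺]_dilute/[Ni²⁺]_conc = 2.8 × 10^-4/0.00126 = 0.222.
E = 0 − (0.0592/2) log Q = −(0.0592/2)(-0.653) = 0.0193 V.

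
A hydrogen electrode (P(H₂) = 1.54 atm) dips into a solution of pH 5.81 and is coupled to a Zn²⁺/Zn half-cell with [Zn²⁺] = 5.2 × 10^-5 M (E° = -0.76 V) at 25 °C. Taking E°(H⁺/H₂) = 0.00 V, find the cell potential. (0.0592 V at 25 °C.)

0.54 V

The hydrogen couple is the cathode, so E°_cell = 0.76 V; n = 2.
[H⁺] = 10^(−5.81) = 1.5 × 10^-6 M, and Q = [Zn²⁺]·P(H₂) / [H⁺]^2 = 3.34 × 10^7.
E = E° − (0.0592/2) log Q = 0.76 − (0.0592/2)(7.524) = 0.537 V.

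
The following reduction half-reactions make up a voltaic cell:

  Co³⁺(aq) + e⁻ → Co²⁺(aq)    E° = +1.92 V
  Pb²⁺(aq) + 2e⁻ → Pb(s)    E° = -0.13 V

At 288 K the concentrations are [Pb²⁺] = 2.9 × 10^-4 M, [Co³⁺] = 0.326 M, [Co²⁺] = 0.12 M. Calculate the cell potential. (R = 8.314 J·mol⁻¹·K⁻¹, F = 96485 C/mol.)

The Co³⁺/Co²⁺ couple has the higher reduction potential and acts as the cathode, so E°_cell = +1.92 − (-0.13) = 2.05 V.
Balancing electrons gives n = 2; the reaction quotient is Q = [Pb²⁺]·[Co²⁺]^2/[Co³⁺]^2 = 3.93 × 10^-5.
E = E° − (RT/nF) ln Q = 2.05 − (8.314×288)/(2×96485) × (-10.144) = 2.050 + 0.126 = 2.176 V.

2.18 V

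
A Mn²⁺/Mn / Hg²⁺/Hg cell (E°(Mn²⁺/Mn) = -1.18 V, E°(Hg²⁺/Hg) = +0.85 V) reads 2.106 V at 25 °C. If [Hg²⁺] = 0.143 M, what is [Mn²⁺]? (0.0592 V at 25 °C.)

3.9 × 10^-4 M

From the Nernst equation, log Q = n(E° − E)/0.0592 = 2(2.03 − 2.106)/0.0592 = -2.568, so Q = 0.00271.
With Q = [Mn²⁺]/[Hg²⁺] and the known concentrations, [Mn²⁺] in the numerator gives [Mn²⁺] = 3.9 × 10^-4 M.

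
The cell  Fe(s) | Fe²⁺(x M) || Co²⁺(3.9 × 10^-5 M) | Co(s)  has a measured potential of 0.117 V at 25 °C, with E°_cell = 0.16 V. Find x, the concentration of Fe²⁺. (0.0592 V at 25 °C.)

From the Nernst equation, log Q = n(E° − E)/0.0592 = 2(0.16 − 0.117)/0.0592 = 1.453, so Q = 28.4.
With Q = [Fe²⁺]/[Co²⁺] and the known concentrations, [Fe²⁺] in the numerator gives [Fe²⁺] = 0.0011 M.

0.0011 M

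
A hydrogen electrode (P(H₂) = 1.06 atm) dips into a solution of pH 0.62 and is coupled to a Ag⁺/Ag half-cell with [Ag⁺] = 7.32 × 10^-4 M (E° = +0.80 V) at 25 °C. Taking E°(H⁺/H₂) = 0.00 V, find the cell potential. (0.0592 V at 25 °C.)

0.65 V

The Ag⁺/Ag couple is the cathode, so E°_cell = 0.80 V; n = 2.
[H⁺] = 10^(−0.62) = 0.24 M, and Q = [H⁺]^2 / ([Ag⁺]^2·P(H₂)) = 1.01 × 10^5.
E = E° − (0.0592/2) log Q = 0.80 − (0.0592/2)(5.006) = 0.652 V.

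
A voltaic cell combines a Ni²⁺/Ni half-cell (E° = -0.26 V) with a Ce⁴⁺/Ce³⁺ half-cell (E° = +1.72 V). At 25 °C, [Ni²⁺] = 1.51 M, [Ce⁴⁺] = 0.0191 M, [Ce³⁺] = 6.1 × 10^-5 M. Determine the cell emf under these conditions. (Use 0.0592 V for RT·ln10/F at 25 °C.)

2.12 V

The Ce⁴⁺/Ce³⁺ couple has the higher reduction potential and acts as the cathode, so E°_cell = +1.72 − (-0.26) = 1.98 V.
Balancing electrons gives n = 2; the reaction quotient is Q = [Ni²⁺]·[Ce³⁺]^2/[Ce⁴⁺]^2 = 1.54 × 10^-5.
At 25 °C, E = E° − (0.0592/n) log Q = 1.98 − (0.0592/2)(-4.812) = 1.980 + 0.142 = 2.122 V.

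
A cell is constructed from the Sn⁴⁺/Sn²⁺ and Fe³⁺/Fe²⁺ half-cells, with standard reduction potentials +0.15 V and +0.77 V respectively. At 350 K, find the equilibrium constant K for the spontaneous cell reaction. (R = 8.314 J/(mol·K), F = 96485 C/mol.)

7.2 × 10^17

E°_cell = +0.77 − (+0.15) = 0.62 V, with n = 2 electrons transferred.
At equilibrium E = 0, so the Nernst equation gives ln K = nFE°/RT = (2)(96485)(0.62)/((8.314)(350)) = 41.12.
K = e^41.12 = 7.2 × 10^17.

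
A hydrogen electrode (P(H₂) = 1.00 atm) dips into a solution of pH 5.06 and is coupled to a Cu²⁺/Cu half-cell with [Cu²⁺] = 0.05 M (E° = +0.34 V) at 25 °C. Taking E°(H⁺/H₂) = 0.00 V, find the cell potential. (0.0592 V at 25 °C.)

0.60 V

The Cu²⁺/Cu couple is the cathode, so E°_cell = 0.34 V; n = 2.
[H⁺] = 10^(−5.06) = 8.7 × 10^-6 M, and Q = [H⁺]^2 / ([Cu²⁺]·P(H₂)) = 1.52 × 10^-9.
E = E° − (0.0592/2) log Q = 0.34 − (0.0592/2)(-8.819) = 0.601 V.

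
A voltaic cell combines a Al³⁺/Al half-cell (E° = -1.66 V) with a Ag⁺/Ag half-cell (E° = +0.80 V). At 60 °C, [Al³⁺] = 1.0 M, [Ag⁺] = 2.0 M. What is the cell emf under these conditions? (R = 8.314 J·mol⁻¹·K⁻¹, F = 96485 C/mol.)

The Ag⁺/Ag couple has the higher reduction potential and acts as the cathode, so E°_cell = +0.80 − (-1.66) = 2.46 V.
Balancing electrons gives n = 3; the reaction quotient is Q = [Al³⁺]/[Ag⁺]^3 = 0.125.
E = E° − (RT/nF) ln Q = 2.46 − (8.314×333)/(3×96485) × (-2.079) = 2.460 + 0.020 = 2.480 V.

2.48 V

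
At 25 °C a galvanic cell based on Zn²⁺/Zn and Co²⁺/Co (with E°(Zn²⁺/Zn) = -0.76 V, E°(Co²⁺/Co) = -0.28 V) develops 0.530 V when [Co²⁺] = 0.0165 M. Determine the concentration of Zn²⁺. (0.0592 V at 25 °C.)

3.4 × 10^-4 M

From the Nernst equation, log Q = n(E° − E)/0.0592 = 2(0.48 − 0.530)/0.0592 = -1.689, so Q = 0.0205.
With Q = [Zn²⁺]/[Co²⁺] and the known concentrations, [Zn²⁺] in the numerator gives [Zn²⁺] = 3.4 × 10^-4 M.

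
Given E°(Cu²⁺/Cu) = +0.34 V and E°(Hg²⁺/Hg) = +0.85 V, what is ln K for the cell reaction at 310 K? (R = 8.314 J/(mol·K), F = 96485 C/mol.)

E°_cell = +0.85 − (+0.34) = 0.51 V, with n = 2 electrons transferred.
At equilibrium E = 0, so the Nernst equation gives ln K = nFE°/RT = (2)(96485)(0.51)/((8.314)(310)) = 38.18.

ln K = 38.2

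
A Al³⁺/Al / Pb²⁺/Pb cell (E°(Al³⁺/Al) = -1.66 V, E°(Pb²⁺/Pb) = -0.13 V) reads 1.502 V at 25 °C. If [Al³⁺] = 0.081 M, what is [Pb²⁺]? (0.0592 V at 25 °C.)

0.021 M

From the Nernst equation, log Q = n(E° − E)/0.0592 = 6(1.53 − 1.502)/0.0592 = 2.838, so Q = 688.
With Q = [Al³⁺]^2/[Pb²⁺]^3 and the known concentrations, [Pb²⁺]^3 in the denominator gives [Pb²⁺] = 0.021 M.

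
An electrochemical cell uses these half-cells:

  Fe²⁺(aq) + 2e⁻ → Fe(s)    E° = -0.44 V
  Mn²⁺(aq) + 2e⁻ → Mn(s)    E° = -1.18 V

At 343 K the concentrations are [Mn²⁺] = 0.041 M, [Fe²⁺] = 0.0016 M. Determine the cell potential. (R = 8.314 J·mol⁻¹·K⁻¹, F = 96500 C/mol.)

The Fe²⁺/Fe couple has the higher reduction potential and acts as the cathode, so E°_cell = -0.44 − (-1.18) = 0.74 V.
Balancing electrons gives n = 2; the reaction quotient is Q = [Mn²⁺]/[Fe²⁺] = 25.6.
E = E° − (RT/nF) ln Q = 0.74 − (8.314×343)/(2×96500) × (3.244) = 0.740 − 0.048 = 0.692 V.

0.692 V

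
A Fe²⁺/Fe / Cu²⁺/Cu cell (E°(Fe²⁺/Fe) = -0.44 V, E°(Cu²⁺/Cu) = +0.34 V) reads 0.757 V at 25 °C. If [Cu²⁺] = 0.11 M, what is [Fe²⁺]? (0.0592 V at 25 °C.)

From the Nernst equation, log Q = n(E° − E)/0.0592 = 2(0.78 − 0.757)/0.0592 = 0.777, so Q = 5.98.
With Q = [Fe²⁺]/[Cu²⁺] and the known concentrations, [Fe²⁺] in the numerator gives [Fe²⁺] = 0.66 M.

0.66 M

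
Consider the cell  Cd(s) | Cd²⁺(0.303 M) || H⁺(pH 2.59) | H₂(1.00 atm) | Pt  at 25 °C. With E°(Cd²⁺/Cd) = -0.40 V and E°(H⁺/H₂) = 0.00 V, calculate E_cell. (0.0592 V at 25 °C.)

The hydrogen couple is the cathode, so E°_cell = 0.40 V; n = 2.
[H⁺] = 10^(−2.59) = 0.0026 M, and Q = [Cd²⁺]·P(H₂) / [H⁺]^2 = 4.59 × 10^4.
E = E° − (0.0592/2) log Q = 0.40 − (0.0592/2)(4.661) = 0.262 V.

0.26 V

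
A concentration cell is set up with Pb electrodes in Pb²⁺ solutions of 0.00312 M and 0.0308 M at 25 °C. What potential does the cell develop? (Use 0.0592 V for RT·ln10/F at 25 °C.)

0.029 V

Both half-cells are Pb²⁺/Pb, so E°_cell = 0. The concentrated side is the cathode; the cell reaction moves Pb²⁺ from high to low concentration with n = 2.
Q = [Pb²⁺]_dilute/[Pb²⁺]_conc = 0.00312/0.0308 = 0.101.
E = 0 − (0.0592/2) log Q = −(0.0592/2)(-0.994) = 0.0294 V.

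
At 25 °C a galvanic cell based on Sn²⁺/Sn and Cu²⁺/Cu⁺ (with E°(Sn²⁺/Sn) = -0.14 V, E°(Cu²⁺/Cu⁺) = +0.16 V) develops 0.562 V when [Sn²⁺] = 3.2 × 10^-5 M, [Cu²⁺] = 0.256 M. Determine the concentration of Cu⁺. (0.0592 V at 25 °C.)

From the Nernst equation, log Q = n(E° − E)/0.0592 = 2(0.30 − 0.562)/0.0592 = -8.851, so Q = 1.41 × 10^-9.
With Q = [Sn²⁺]·[Cu⁺]^2/[Cu²⁺]^2 and the known concentrations, [Cu⁺]^2 in the numerator gives [Cu⁺] = 0.0017 M.

0.0017 M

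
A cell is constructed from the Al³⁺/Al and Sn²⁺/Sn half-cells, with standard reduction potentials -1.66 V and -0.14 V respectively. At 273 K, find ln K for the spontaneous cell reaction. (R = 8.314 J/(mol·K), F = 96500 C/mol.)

E°_cell = -0.14 − (-1.66) = 1.52 V, with n = 6 electrons transferred.
At equilibrium E = 0, so the Nernst equation gives ln K = nFE°/RT = (6)(96500)(1.52)/((8.314)(273)) = 387.75.

ln K = 387.7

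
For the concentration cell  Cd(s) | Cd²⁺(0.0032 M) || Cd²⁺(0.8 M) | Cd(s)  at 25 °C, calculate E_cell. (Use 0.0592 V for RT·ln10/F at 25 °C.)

Both half-cells are Cd²⁺/Cd, so E°_cell = 0. The concentrated side is the cathode; the cell reaction moves Cd²⁺ from high to low concentration with n = 2.
Q = [Cd²⁺]_dilute/[Cd²⁺]_conc = 0.0032/0.8 = 0.00400.
E = 0 − (0.0592/2) log Q = −(0.0592/2)(-2.398) = 0.0710 V.

0.071 V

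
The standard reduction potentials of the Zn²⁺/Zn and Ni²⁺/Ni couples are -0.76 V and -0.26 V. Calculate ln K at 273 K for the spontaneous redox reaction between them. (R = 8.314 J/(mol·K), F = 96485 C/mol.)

E°_cell = -0.26 − (-0.76) = 0.50 V, with n = 2 electrons transferred.
At equilibrium E = 0, so the Nernst equation gives ln K = nFE°/RT = (2)(96485)(0.50)/((8.314)(273)) = 42.51.

ln K = 42.5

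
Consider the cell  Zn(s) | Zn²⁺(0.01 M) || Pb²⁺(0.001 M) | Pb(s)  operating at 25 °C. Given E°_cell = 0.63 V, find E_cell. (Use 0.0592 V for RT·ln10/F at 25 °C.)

0.600 V

Balancing electrons gives n = 2; the reaction quotient is Q = [Zn²⁺]/[Pb²⁺] = 10.0.
At 25 °C, E = E° − (0.0592/n) log Q = 0.63 − (0.0592/2)(1.000) = 0.630 − 0.030 = 0.600 V.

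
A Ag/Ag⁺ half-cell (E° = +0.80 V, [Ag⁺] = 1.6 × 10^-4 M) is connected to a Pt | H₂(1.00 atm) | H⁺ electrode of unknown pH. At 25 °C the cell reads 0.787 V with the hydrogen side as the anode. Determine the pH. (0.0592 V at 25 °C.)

pH = 3.58

E°_cell = 0.80 V and n = 2.
log Q = n(E° − E)/0.0592 = 2×(0.80 − 0.787)/0.0592 = 0.439.
With Q = [H⁺]^2 / ([Ag⁺]^2·P(H₂)), solving for [H⁺] gives log[H⁺] = -3.576, so pH = 3.58.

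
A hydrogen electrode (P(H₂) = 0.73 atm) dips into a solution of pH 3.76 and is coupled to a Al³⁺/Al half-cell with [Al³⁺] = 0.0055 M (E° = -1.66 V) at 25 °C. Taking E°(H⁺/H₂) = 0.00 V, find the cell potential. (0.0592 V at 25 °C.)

1.49 V

The hydrogen couple is the cathode, so E°_cell = 1.66 V; n = 6.
[H⁺] = 10^(−3.76) = 1.7 × 10^-4 M, and Q = [Al³⁺]^2·P(H₂)^3 / [H⁺]^6 = 4.27 × 10^17.
E = E° − (0.0592/6) log Q = 1.66 − (0.0592/6)(17.631) = 1.486 V.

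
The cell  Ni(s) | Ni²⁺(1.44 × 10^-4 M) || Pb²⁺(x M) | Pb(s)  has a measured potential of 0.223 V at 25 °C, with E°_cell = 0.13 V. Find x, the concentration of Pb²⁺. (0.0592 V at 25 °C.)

From the Nernst equation, log Q = n(E° − E)/0.0592 = 2(0.13 − 0.223)/0.0592 = -3.142, so Q = 7.21 × 10^-4.
With Q = [Ni²⁺]/[Pb²⁺] and the known concentrations, [Pb²⁺] in the denominator gives [Pb²⁺] = 0.2 M.

0.2 M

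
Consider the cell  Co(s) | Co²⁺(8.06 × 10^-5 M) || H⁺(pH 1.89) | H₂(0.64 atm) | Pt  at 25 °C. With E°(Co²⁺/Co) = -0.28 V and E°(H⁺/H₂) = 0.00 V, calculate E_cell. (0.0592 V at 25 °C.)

0.30 V

The hydrogen couple is the cathode, so E°_cell = 0.28 V; n = 2.
[H⁺] = 10^(−1.89) = 0.013 M, and Q = [Co²⁺]·P(H₂) / [H⁺]^2 = 0.311.
E = E° − (0.0592/2) log Q = 0.28 − (0.0592/2)(-0.507) = 0.295 V.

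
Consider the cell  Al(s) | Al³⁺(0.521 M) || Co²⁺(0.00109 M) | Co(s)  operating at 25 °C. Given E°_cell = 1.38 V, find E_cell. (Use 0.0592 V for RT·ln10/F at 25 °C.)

Balancing electrons gives n = 6; the reaction quotient is Q = [Al³⁺]^2/[Co²⁺]^3 = 2.1 × 10^8.
At 25 °C, E = E° − (0.0592/n) log Q = 1.38 − (0.0592/6)(8.321) = 1.380 − 0.082 = 1.298 V.

1.30 V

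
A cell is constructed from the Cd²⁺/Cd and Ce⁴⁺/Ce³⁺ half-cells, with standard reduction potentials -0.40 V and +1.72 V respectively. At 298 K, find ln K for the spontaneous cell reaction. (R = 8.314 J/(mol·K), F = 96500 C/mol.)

E°_cell = +1.72 − (-0.40) = 2.12 V, with n = 2 electrons transferred.
At equilibrium E = 0, so the Nernst equation gives ln K = nFE°/RT = (2)(96500)(2.12)/((8.314)(298)) = 165.15.

ln K = 165.1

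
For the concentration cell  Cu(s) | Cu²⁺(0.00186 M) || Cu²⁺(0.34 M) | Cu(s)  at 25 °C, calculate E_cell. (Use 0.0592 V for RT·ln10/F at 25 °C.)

Both half-cells are Cu²⁺/Cu, so E°_cell = 0. The concentrated side is the cathode; the cell reaction moves Cu²⁺ from high to low concentration with n = 2.
Q = [Cu²⁺]_dilute/[Cu²⁺]_conc = 0.00186/0.34 = 0.00547.
E = 0 − (0.0592/2) log Q = −(0.0592/2)(-2.262) = 0.0670 V.

0.067 V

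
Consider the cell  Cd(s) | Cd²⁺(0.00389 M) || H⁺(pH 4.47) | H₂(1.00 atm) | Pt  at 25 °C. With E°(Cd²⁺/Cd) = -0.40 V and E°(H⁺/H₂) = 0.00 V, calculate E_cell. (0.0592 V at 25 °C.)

The hydrogen couple is the cathode, so E°_cell = 0.40 V; n = 2.
[H⁺] = 10^(−4.47) = 3.4 × 10^-5 M, and Q = [Cd²⁺]·P(H₂) / [H⁺]^2 = 3.39 × 10^6.
E = E° − (0.0592/2) log Q = 0.40 − (0.0592/2)(6.530) = 0.207 V.

0.21 V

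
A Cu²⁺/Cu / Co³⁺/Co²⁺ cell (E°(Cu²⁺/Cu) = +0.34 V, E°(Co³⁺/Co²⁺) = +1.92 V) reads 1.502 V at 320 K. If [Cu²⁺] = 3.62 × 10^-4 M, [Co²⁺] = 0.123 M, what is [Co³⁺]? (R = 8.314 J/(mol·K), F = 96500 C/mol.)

1.4 × 10^-4 M

From the Nernst equation, ln Q = nF(E° − E)/RT = 2×96500×(1.58 − 1.502)/(8.314×320) = 5.658, so Q = 287.
With Q = [Cu²⁺]·[Co²⁺]^2/[Co³⁺]^2 and the known concentrations, [Co³⁺]^2 in the denominator gives [Co³⁺] = 1.4 × 10^-4 M.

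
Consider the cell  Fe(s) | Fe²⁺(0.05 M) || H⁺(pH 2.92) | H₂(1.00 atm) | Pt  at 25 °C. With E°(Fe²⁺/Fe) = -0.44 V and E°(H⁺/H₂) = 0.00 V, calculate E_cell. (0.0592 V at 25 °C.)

The hydrogen couple is the cathode, so E°_cell = 0.44 V; n = 2.
[H⁺] = 10^(−2.92) = 0.0012 M, and Q = [Fe²⁺]·P(H₂) / [H⁺]^2 = 3.46 × 10^4.
E = E° − (0.0592/2) log Q = 0.44 − (0.0592/2)(4.539) = 0.306 V.

0.31 V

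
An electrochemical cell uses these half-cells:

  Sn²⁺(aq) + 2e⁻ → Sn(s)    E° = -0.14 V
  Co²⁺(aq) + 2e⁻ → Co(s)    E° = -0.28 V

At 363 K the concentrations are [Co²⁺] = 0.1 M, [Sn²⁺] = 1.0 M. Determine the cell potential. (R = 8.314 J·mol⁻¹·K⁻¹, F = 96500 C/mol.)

0.176 V

The Sn²⁺/Sn couple has the higher reduction potential and acts as the cathode, so E°_cell = -0.14 − (-0.28) = 0.14 V.
Balancing electrons gives n = 2; the reaction quotient is Q = [Co²⁺]/[Sn²⁺] = 0.100.
E = E° − (RT/nF) ln Q = 0.14 − (8.314×363)/(2×96500) × (-2.303) = 0.140 + 0.036 = 0.176 V.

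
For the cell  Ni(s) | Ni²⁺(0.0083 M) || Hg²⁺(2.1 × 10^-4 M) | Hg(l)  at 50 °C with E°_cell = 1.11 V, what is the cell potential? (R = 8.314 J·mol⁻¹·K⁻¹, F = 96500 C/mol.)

1.06 V

Balancing electrons gives n = 2; the reaction quotient is Q = [Ni²⁺]/[Hg²⁺] = 39.5.
E = E° − (RT/nF) ln Q = 1.11 − (8.314×323)/(2×96500) × (3.677) = 1.110 − 0.051 = 1.059 V.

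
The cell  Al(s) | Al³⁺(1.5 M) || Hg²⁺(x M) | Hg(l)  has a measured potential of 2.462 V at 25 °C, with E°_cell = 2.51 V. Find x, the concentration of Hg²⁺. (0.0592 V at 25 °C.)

From the Nernst equation, log Q = n(E° − E)/0.0592 = 6(2.51 − 2.462)/0.0592 = 4.865, so Q = 7.33 × 10^4.
With Q = [Al³⁺]^2/[Hg²⁺]^3 and the known concentrations, [Hg²⁺]^3 in the denominator gives [Hg²⁺] = 0.031 M.

0.031 M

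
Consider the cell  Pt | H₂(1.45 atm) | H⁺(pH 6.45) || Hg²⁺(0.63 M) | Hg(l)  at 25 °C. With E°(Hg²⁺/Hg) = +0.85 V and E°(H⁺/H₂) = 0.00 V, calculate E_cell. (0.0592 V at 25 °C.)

1.23 V

The Hg²⁺/Hg couple is the cathode, so E°_cell = 0.85 V; n = 2.
[H⁺] = 10^(−6.45) = 3.5 × 10^-7 M, and Q = [H⁺]^2 / ([Hg²⁺]·P(H₂)) = 1.38 × 10^-13.
E = E° − (0.0592/2) log Q = 0.85 − (0.0592/2)(-12.861) = 1.231 V.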